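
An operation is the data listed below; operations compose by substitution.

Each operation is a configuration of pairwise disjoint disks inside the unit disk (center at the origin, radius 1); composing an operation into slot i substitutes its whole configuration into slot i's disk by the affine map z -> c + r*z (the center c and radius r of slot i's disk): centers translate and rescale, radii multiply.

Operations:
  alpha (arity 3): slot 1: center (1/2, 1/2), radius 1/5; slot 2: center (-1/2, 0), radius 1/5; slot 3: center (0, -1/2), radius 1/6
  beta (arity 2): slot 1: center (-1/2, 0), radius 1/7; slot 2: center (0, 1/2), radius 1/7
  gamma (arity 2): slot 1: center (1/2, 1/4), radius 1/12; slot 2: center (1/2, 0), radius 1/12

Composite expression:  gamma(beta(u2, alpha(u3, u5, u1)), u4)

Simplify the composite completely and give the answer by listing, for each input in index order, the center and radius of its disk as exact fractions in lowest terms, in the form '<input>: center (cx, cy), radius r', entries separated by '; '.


u1: center (1/2, 2/7), radius 1/504; u2: center (11/24, 1/4), radius 1/84; u3: center (85/168, 25/84), radius 1/420; u4: center (1/2, 0), radius 1/12; u5: center (83/168, 7/24), radius 1/420

Only the slot chain above each u matters under gamma; compose those maps.
input u2: applying the 2 nested substitutions gives center (11/24, 1/4), radius 1/84
input u3: applying the 3 nested substitutions gives center (85/168, 25/84), radius 1/420
input u5: applying the 3 nested substitutions gives center (83/168, 7/24), radius 1/420
input u1: applying the 3 nested substitutions gives center (1/2, 2/7), radius 1/504
input u4: applying the 1 nested substitution gives center (1/2, 0), radius 1/12


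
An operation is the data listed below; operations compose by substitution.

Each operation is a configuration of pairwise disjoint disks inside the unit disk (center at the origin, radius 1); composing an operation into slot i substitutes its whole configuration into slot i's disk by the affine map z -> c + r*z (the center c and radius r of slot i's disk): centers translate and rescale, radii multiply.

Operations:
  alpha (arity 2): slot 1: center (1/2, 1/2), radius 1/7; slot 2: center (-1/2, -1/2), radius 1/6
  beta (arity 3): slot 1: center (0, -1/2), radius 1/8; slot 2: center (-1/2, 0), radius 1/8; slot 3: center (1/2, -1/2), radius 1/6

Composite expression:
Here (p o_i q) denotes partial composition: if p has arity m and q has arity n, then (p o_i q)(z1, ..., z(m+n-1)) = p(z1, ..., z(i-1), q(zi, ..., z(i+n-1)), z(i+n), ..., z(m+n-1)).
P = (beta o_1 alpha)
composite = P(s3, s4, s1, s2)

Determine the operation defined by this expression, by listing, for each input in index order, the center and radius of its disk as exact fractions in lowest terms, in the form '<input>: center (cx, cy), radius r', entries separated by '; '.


s1: center (-1/2, 0), radius 1/8; s2: center (1/2, -1/2), radius 1/6; s3: center (1/16, -7/16), radius 1/56; s4: center (-1/16, -9/16), radius 1/48

Below beta, radii multiply path by path; the s-disk centers shift.
input s3: applying the 2 nested substitutions gives center (1/16, -7/16), radius 1/56
input s4: applying the 2 nested substitutions gives center (-1/16, -9/16), radius 1/48
input s1: applying the 1 nested substitution gives center (-1/2, 0), radius 1/8
input s2: applying the 1 nested substitution gives center (1/2, -1/2), radius 1/6


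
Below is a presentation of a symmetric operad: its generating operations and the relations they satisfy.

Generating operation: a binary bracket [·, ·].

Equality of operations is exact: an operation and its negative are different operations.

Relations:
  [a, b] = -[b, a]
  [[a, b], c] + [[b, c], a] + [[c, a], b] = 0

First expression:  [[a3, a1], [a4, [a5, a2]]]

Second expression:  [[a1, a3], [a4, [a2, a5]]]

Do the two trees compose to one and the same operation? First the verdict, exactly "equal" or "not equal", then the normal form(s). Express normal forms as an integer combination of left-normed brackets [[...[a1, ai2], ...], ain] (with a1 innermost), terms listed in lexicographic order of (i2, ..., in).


equal — both sides give -[[[[a1, a3], a2], a5], a4] + [[[[a1, a3], a4], a2], a5] - [[[[a1, a3], a4], a5], a2] + [[[[a1, a3], a5], a2], a4]

The first composite normalizes to -[[[[a1, a3], a2], a5], a4] + [[[[a1, a3], a4], a2], a5] - [[[[a1, a3], a4], a5], a2] + [[[[a1, a3], a5], a2], a4]
The second composite normalizes to -[[[[a1, a3], a2], a5], a4] + [[[[a1, a3], a4], a2], a5] - [[[[a1, a3], a4], a5], a2] + [[[[a1, a3], a5], a2], a4]
The forms coincide; equal.


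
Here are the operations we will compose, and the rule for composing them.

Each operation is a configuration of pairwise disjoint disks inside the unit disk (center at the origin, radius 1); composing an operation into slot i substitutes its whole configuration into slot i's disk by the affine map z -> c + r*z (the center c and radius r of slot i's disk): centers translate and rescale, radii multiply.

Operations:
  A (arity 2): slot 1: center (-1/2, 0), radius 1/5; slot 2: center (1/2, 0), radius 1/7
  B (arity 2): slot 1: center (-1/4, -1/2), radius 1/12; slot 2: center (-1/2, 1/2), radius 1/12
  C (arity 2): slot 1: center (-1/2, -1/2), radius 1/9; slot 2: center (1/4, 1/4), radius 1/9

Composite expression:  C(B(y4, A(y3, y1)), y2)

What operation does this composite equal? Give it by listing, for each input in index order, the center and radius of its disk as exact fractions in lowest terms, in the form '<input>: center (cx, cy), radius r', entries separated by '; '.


Nesting under C composes maps z -> c + r*z down each y-path.
input y4: applying the 2 nested substitutions gives center (-19/36, -5/9), radius 1/108
input y3: applying the 3 nested substitutions gives center (-121/216, -4/9), radius 1/540
input y1: applying the 3 nested substitutions gives center (-119/216, -4/9), radius 1/756
input y2: applying the 1 nested substitution gives center (1/4, 1/4), radius 1/9

y1: center (-119/216, -4/9), radius 1/756; y2: center (1/4, 1/4), radius 1/9; y3: center (-121/216, -4/9), radius 1/540; y4: center (-19/36, -5/9), radius 1/108


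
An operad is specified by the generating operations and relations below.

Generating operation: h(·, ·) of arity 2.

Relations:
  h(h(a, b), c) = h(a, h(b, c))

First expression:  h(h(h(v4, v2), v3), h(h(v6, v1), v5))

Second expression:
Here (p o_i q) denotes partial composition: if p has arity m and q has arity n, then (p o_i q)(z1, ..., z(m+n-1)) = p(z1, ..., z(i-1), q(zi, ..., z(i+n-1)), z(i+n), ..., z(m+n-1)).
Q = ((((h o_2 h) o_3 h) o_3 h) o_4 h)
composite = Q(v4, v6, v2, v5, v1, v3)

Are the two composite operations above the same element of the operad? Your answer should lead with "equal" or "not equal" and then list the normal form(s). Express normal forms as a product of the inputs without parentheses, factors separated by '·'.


not equal; the first gives v4 · v2 · v3 · v6 · v1 · v5 and the second v4 · v6 · v2 · v5 · v1 · v3


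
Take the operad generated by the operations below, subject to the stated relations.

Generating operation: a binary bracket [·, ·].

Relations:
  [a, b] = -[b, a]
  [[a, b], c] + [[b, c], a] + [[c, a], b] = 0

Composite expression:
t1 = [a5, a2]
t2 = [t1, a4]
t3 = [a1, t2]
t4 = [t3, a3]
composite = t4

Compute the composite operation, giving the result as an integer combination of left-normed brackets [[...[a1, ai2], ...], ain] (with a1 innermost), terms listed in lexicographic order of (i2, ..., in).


-[[[[a1, a2], a5], a4], a3] + [[[[a1, a4], a2], a5], a3] - [[[[a1, a4], a5], a2], a3] + [[[[a1, a5], a2], a4], a3]

In the tensor algebra, words opening a1 carry the a1-anchored form.
Composite bracket: [[a1, [[a5, a2], a4]], a3]
Applying ab - ba throughout gives 16 signed words (2^4 = 16).
Coefficients come from the a1-initial words:
  word a1a2a5a4a3 has sign -1, contributing -[[[[a1, a2], a5], a4], a3]
  word a1a4a2a5a3 has sign +1, contributing +[[[[a1, a4], a2], a5], a3]
  word a1a4a5a2a3 has sign -1, contributing -[[[[a1, a4], a5], a2], a3]
  word a1a5a2a4a3 has sign +1, contributing +[[[[a1, a5], a2], a4], a3]


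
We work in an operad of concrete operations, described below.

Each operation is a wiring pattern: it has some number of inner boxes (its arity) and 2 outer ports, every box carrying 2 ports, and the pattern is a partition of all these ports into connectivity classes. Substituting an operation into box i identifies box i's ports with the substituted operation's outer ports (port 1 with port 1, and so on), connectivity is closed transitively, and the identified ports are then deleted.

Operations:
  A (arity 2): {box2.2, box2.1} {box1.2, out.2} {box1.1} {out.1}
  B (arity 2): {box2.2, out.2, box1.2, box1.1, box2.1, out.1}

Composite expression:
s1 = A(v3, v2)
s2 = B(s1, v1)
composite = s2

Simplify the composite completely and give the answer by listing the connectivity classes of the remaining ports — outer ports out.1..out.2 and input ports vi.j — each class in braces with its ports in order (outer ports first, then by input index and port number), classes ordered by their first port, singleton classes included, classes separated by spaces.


{out.1, out.2, v1.1, v1.2, v3.2} {v2.1, v2.2} {v3.1}

Reachability decides: close wires over B-identified ports.
through A, on inputs (v3, v2): {out.1} {out.2, v3.2} {v2.1, v2.2} {v3.1} (out.j = stage outer ports)
through B, on inputs (v3, v2, v1): {out.1, out.2, v1.1, v1.2, v3.2} {v2.1, v2.2} {v3.1} (out.j = stage outer ports)


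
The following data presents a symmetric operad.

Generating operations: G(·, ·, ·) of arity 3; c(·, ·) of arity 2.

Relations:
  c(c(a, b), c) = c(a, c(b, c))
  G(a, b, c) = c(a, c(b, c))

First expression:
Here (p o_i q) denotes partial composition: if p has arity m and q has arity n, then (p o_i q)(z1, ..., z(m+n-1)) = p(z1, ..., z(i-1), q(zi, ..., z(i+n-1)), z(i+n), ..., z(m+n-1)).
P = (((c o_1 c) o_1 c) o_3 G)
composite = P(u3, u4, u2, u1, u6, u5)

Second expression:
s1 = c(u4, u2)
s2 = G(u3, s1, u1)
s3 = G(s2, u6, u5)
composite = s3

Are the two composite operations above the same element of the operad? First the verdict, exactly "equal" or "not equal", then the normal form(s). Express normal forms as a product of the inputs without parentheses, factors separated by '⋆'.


equal: each reduces to u3 ⋆ u4 ⋆ u2 ⋆ u1 ⋆ u6 ⋆ u5

The first expression, normalized: u3 ⋆ u4 ⋆ u2 ⋆ u1 ⋆ u6 ⋆ u5
The second expression, normalized: u3 ⋆ u4 ⋆ u2 ⋆ u1 ⋆ u6 ⋆ u5
One common form — equal.


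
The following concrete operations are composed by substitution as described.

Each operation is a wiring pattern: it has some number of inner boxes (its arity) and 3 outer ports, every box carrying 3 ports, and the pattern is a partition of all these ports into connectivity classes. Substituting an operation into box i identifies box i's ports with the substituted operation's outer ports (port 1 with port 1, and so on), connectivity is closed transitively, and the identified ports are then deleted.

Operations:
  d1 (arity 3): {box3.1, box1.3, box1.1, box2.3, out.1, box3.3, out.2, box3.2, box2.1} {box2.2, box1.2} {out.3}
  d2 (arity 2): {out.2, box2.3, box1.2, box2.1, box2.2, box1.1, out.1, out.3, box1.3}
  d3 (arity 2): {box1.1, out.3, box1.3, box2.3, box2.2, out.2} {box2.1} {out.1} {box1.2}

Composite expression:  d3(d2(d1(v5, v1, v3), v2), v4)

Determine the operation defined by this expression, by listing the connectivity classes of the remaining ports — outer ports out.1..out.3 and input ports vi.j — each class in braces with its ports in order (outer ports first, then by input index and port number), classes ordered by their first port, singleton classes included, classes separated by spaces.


{out.1} {out.2, out.3, v1.1, v1.3, v2.1, v2.2, v2.3, v3.1, v3.2, v3.3, v4.2, v4.3, v5.1, v5.3} {v1.2, v5.2} {v4.1}

Reachability decides: close wires over d3-identified ports.
after d1, the pattern on (v5, v1, v3) reads {out.1, out.2, v1.1, v1.3, v3.1, v3.2, v3.3, v5.1, v5.3} {out.3} {v1.2, v5.2} (out.j = its outer ports)
after d2, the pattern on (v5, v1, v3, v2) reads {out.1, out.2, out.3, v1.1, v1.3, v2.1, v2.2, v2.3, v3.1, v3.2, v3.3, v5.1, v5.3} {v1.2, v5.2} (out.j = its outer ports)
after d3, the pattern on (v5, v1, v3, v2, v4) reads {out.1} {out.2, out.3, v1.1, v1.3, v2.1, v2.2, v2.3, v3.1, v3.2, v3.3, v4.2, v4.3, v5.1, v5.3} {v1.2, v5.2} {v4.1} (out.j = its outer ports)


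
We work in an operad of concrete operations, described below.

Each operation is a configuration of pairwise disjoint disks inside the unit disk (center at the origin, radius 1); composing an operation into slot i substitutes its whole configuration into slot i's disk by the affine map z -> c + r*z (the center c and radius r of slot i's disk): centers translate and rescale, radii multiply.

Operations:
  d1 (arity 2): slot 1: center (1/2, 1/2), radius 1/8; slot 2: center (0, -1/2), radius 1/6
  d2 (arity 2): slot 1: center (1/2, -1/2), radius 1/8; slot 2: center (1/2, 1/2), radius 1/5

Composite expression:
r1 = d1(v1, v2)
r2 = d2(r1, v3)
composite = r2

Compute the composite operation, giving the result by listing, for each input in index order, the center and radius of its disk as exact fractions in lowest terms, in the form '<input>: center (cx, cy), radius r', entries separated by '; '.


v1: center (9/16, -7/16), radius 1/64; v2: center (1/2, -9/16), radius 1/48; v3: center (1/2, 1/2), radius 1/5

Affine substitution under d2: radii multiply and v-centers shift.
input v1: applying the 2 nested substitutions gives center (9/16, -7/16), radius 1/64
input v2: applying the 2 nested substitutions gives center (1/2, -9/16), radius 1/48
input v3: applying the 1 nested substitution gives center (1/2, 1/2), radius 1/5


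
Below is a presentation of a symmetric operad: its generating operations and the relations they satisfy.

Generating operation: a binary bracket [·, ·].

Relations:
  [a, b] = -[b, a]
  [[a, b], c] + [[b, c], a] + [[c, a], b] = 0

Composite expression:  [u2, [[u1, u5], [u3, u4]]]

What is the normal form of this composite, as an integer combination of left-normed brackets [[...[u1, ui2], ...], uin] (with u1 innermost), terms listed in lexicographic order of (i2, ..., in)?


In the tensor algebra, words opening u1 carry the u1-anchored form.
Composite bracket: [u2, [[u1, u5], [u3, u4]]]
Each bracket splits as ab - ba, giving 16 signed words (2^4 = 16).
The u1-initial words carry the normal form:
  u1u5u3u4u2 appears with sign -1, giving the term -[[[[u1, u5], u3], u4], u2]
  u1u5u4u3u2 appears with sign +1, giving the term +[[[[u1, u5], u4], u3], u2]

-[[[[u1, u5], u3], u4], u2] + [[[[u1, u5], u4], u3], u2]


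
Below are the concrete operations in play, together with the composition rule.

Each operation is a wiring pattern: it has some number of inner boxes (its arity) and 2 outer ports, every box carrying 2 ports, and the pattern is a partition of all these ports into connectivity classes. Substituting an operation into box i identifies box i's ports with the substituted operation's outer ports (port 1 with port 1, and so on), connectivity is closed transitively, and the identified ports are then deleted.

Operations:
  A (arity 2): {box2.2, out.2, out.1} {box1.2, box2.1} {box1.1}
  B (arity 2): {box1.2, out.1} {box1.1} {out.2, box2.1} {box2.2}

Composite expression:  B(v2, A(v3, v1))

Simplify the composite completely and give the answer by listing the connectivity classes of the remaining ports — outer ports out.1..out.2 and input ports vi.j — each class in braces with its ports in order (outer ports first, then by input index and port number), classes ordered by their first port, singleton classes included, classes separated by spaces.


{out.1, v2.2} {out.2, v1.2} {v1.1, v3.2} {v2.1} {v3.1}


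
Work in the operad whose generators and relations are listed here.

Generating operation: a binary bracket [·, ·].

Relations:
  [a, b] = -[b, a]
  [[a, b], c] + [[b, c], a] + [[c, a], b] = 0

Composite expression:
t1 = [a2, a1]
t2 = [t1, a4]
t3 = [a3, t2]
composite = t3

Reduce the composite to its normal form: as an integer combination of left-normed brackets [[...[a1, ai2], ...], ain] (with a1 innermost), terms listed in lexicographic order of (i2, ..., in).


[[[a1, a2], a4], a3]

Antisymmetry and Jacobi reduce to a1-anchored left-normed brackets.
Composite bracket: [a3, [[a2, a1], a4]]
Expanding via [a, b] = ab - ba: 8 signed words (2^3 = 8).
Words beginning with a1 determine it all:
  sign of a1a2a4a3 is +1, so it contributes +[[[a1, a2], a4], a3]


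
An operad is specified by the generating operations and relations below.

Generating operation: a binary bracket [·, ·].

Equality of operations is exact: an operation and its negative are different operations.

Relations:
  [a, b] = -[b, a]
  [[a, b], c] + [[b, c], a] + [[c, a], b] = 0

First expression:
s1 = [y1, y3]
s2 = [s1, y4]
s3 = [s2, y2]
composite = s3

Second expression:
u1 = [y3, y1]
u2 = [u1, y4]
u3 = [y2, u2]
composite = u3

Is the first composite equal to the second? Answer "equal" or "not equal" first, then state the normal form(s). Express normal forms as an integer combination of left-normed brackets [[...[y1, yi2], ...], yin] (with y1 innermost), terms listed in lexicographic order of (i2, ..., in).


equal; both compose to [[[y1, y3], y4], y2]

The first composite normalizes to [[[y1, y3], y4], y2]
The second composite normalizes to [[[y1, y3], y4], y2]
The forms coincide; equal.


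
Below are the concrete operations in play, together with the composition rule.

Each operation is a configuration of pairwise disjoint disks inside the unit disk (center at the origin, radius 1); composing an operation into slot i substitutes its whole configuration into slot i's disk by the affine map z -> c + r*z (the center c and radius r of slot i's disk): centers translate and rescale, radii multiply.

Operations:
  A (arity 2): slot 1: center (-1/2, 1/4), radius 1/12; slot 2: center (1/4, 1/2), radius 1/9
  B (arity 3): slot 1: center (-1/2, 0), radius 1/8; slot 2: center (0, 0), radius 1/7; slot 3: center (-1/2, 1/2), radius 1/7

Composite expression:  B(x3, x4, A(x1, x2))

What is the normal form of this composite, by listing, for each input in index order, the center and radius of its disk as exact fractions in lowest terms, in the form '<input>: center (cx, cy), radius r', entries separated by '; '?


Follow each x-input down from B: c' goes to c + r*c', radius to r*r'.
input x3: applying the 1 nested substitution gives center (-1/2, 0), radius 1/8
input x4: applying the 1 nested substitution gives center (0, 0), radius 1/7
input x1: applying the 2 nested substitutions gives center (-4/7, 15/28), radius 1/84
input x2: applying the 2 nested substitutions gives center (-13/28, 4/7), radius 1/63

x1: center (-4/7, 15/28), radius 1/84; x2: center (-13/28, 4/7), radius 1/63; x3: center (-1/2, 0), radius 1/8; x4: center (0, 0), radius 1/7


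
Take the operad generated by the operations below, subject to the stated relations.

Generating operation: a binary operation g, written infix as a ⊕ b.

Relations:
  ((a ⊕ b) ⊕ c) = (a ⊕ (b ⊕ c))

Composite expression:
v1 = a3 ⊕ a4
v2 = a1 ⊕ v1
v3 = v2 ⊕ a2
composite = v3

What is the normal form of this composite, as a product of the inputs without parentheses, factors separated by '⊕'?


a1 ⊕ a3 ⊕ a4 ⊕ a2

All parenthesizations of g agree; list the a-inputs left to right.
(a3 ⊕ a4) unparenthesizes to a3 ⊕ a4
(a1 ⊕ (a3 ⊕ a4)) unparenthesizes to a1 ⊕ a3 ⊕ a4
((a1 ⊕ (a3 ⊕ a4)) ⊕ a2) unparenthesizes to a1 ⊕ a3 ⊕ a4 ⊕ a2


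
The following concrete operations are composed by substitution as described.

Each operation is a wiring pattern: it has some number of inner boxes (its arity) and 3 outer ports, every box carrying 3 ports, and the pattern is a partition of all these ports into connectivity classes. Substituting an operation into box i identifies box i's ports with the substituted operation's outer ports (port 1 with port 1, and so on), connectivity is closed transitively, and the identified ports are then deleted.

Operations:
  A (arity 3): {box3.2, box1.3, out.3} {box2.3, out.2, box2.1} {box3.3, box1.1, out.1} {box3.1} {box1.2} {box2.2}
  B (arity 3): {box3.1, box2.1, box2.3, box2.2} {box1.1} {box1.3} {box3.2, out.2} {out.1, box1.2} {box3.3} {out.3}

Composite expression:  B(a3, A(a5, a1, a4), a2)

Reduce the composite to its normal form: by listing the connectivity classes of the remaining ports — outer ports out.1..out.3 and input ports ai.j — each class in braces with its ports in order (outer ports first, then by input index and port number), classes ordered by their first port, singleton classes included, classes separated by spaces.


{out.1, a3.2} {out.2, a2.2} {out.3} {a1.1, a1.3, a2.1, a4.2, a4.3, a5.1, a5.3} {a1.2} {a2.3} {a3.1} {a3.3} {a4.1} {a5.2}

Two ports join when wires chain via B-identified ports.
composing A on (a5, a1, a4), with out.j its own outer ports: {out.1, a4.3, a5.1} {out.2, a1.1, a1.3} {out.3, a4.2, a5.3} {a1.2} {a4.1} {a5.2}
composing B on (a3, a5, a1, a4, a2), with out.j its own outer ports: {out.1, a3.2} {out.2, a2.2} {out.3} {a1.1, a1.3, a2.1, a4.2, a4.3, a5.1, a5.3} {a1.2} {a2.3} {a3.1} {a3.3} {a4.1} {a5.2}


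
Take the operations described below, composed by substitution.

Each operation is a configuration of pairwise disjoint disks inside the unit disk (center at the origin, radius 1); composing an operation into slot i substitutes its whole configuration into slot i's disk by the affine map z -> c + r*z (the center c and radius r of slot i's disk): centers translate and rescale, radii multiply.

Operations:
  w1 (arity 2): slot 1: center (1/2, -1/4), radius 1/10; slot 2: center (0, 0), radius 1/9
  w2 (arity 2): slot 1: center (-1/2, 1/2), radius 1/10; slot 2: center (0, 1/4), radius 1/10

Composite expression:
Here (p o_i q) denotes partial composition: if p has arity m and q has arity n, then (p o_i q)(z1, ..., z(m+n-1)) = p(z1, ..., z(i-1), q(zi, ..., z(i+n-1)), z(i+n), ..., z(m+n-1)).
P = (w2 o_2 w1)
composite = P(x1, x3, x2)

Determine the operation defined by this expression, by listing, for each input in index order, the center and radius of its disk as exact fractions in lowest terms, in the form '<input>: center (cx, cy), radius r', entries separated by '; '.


x1: center (-1/2, 1/2), radius 1/10; x2: center (0, 1/4), radius 1/90; x3: center (1/20, 9/40), radius 1/100


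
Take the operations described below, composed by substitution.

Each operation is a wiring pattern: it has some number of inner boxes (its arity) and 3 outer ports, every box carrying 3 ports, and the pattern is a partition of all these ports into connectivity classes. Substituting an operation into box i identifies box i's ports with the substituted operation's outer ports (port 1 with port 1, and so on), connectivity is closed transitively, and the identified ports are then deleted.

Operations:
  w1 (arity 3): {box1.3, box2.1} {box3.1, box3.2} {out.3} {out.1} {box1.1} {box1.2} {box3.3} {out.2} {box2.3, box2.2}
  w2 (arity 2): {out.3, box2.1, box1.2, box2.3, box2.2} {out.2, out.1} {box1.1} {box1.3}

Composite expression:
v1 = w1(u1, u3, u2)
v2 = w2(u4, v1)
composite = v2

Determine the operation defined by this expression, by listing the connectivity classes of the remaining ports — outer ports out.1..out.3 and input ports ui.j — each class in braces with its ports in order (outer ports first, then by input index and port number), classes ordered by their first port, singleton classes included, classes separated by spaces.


Two ports join when wires chain via w2-identified ports.
composing w1 on (u1, u3, u2), with out.j its own outer ports: {out.1} {out.2} {out.3} {u1.1} {u1.2} {u1.3, u3.1} {u2.1, u2.2} {u2.3} {u3.2, u3.3}
composing w2 on (u4, u1, u3, u2), with out.j its own outer ports: {out.1, out.2} {out.3, u4.2} {u1.1} {u1.2} {u1.3, u3.1} {u2.1, u2.2} {u2.3} {u3.2, u3.3} {u4.1} {u4.3}

{out.1, out.2} {out.3, u4.2} {u1.1} {u1.2} {u1.3, u3.1} {u2.1, u2.2} {u2.3} {u3.2, u3.3} {u4.1} {u4.3}


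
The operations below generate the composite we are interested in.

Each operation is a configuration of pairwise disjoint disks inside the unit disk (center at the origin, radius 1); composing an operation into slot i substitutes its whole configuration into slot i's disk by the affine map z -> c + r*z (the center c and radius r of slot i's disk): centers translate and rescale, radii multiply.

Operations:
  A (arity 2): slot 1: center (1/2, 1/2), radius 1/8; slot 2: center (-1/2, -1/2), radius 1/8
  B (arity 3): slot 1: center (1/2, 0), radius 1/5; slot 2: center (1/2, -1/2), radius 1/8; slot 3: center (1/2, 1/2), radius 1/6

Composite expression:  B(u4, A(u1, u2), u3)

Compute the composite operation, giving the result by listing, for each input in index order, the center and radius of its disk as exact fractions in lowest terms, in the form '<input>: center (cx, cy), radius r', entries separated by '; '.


Only the slot chain above each u matters under B; compose those maps.
tracing u4 down its 1-map path: center (1/2, 0), radius 1/5
tracing u1 down its 2-map path: center (9/16, -7/16), radius 1/64
tracing u2 down its 2-map path: center (7/16, -9/16), radius 1/64
tracing u3 down its 1-map path: center (1/2, 1/2), radius 1/6

u1: center (9/16, -7/16), radius 1/64; u2: center (7/16, -9/16), radius 1/64; u3: center (1/2, 1/2), radius 1/6; u4: center (1/2, 0), radius 1/5


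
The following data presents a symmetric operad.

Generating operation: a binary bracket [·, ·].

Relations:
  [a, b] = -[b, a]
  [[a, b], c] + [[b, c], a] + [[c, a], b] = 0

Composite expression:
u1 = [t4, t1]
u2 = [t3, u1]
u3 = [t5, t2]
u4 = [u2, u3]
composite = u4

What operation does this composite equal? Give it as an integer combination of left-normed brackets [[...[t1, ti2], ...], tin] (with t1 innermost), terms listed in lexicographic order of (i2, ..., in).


-[[[[t1, t4], t3], t2], t5] + [[[[t1, t4], t3], t5], t2]


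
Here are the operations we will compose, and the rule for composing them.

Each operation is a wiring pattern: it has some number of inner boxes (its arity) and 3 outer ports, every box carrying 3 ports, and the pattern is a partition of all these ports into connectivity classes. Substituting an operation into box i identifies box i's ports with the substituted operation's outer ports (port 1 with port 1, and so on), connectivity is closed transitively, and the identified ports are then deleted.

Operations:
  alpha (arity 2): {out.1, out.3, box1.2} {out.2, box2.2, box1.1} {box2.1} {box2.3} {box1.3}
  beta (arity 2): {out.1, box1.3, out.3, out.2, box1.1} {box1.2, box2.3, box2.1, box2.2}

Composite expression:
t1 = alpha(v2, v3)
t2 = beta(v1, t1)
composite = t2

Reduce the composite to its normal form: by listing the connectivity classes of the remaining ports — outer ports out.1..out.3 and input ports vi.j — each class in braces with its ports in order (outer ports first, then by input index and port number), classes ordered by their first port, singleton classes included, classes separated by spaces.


{out.1, out.2, out.3, v1.1, v1.3} {v1.2, v2.1, v2.2, v3.2} {v2.3} {v3.1} {v3.3}


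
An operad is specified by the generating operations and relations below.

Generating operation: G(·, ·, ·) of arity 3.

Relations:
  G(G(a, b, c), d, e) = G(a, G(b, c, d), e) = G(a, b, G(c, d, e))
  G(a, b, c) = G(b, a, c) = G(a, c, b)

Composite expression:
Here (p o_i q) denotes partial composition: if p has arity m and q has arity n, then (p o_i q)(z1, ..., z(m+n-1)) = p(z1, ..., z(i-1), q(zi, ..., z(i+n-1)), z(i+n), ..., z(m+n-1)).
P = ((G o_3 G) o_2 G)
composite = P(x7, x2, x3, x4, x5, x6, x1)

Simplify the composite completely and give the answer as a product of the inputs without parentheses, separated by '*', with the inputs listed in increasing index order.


x1 * x2 * x3 * x4 * x5 * x6 * x7

Key point: G commutes, so take the x-inputs in any fixed order.
G(x2, x3, x4) spells out as x2 * x3 * x4
G(x5, x6, x1) spells out as x5 * x6 * x1
G(x7, G(x2, x3, x4), G(x5, x6, x1)) spells out as x7 * x2 * x3 * x4 * x5 * x6 * x1
reordering the factors by index: x1 * x2 * x3 * x4 * x5 * x6 * x7


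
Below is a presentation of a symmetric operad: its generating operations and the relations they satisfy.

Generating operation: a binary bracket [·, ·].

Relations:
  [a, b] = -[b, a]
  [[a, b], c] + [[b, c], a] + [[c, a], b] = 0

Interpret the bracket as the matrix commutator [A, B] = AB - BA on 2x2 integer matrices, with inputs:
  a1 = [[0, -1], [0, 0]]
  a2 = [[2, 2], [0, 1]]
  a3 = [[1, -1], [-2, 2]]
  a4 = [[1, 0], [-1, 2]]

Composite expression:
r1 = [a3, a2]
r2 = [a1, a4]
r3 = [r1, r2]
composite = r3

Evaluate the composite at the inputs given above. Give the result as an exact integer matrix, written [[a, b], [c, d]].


[a3, a2] = [[4, -1], [-2, -4]]
[a1, a4] = [[1, -1], [0, -1]]
[[a3, a2], [a1, a4]] = [[-2, -6], [-4, 2]]

[[-2, -6], [-4, 2]]


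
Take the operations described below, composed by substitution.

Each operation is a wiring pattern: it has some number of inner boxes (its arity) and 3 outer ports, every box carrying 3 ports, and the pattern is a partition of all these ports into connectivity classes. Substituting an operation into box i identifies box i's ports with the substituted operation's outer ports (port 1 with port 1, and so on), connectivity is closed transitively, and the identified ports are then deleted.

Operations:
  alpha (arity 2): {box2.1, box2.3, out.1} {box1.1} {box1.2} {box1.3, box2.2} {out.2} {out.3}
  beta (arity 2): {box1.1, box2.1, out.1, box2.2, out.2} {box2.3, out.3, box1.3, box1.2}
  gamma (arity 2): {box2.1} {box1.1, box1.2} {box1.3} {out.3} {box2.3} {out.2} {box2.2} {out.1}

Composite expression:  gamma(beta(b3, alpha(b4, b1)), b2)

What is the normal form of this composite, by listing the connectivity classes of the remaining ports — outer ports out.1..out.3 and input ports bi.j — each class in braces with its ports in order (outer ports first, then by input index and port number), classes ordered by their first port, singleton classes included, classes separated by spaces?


{out.1} {out.2} {out.3} {b1.1, b1.3, b3.1} {b1.2, b4.3} {b2.1} {b2.2} {b2.3} {b3.2, b3.3} {b4.1} {b4.2}


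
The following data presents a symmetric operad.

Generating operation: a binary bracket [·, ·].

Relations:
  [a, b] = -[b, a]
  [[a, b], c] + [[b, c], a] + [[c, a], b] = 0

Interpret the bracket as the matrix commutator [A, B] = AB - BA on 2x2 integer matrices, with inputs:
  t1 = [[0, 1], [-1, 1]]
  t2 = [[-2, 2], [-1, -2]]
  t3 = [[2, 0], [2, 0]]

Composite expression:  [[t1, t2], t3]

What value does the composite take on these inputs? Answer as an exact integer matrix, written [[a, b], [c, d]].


[[-4, 4], [-6, 4]]

[t1, t2] = [[1, -2], [-1, -1]]
[[t1, t2], t3] = [[-4, 4], [-6, 4]]


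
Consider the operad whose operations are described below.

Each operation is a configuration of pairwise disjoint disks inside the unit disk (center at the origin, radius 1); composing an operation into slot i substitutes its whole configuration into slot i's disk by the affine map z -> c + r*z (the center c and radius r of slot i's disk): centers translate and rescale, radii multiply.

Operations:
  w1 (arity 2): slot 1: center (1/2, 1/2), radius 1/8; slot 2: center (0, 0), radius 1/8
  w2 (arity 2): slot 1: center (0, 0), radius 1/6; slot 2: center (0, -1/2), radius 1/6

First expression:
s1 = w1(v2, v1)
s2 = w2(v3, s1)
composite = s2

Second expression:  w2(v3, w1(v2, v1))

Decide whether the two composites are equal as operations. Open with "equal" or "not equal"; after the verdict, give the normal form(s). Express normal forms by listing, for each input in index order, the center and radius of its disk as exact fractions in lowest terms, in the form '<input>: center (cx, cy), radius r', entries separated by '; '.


equal; both compose to v1: center (0, -1/2), radius 1/48; v2: center (1/12, -5/12), radius 1/48; v3: center (0, 0), radius 1/6

The first expression, normalized: v1: center (0, -1/2), radius 1/48; v2: center (1/12, -5/12), radius 1/48; v3: center (0, 0), radius 1/6
The second expression, normalized: v1: center (0, -1/2), radius 1/48; v2: center (1/12, -5/12), radius 1/48; v3: center (0, 0), radius 1/6
Both agree, so they are equal.


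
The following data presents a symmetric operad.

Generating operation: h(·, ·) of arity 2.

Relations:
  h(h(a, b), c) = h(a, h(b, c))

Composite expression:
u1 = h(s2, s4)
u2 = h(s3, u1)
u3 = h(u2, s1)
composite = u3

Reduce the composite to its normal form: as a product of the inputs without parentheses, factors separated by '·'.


s3 · s2 · s4 · s1

Every regrouping of h is equal, so read the s-inputs in written order.
h(s2, s4) collapses to s2 · s4
h(s3, h(s2, s4)) collapses to s3 · s2 · s4
h(h(s3, h(s2, s4)), s1) collapses to s3 · s2 · s4 · s1


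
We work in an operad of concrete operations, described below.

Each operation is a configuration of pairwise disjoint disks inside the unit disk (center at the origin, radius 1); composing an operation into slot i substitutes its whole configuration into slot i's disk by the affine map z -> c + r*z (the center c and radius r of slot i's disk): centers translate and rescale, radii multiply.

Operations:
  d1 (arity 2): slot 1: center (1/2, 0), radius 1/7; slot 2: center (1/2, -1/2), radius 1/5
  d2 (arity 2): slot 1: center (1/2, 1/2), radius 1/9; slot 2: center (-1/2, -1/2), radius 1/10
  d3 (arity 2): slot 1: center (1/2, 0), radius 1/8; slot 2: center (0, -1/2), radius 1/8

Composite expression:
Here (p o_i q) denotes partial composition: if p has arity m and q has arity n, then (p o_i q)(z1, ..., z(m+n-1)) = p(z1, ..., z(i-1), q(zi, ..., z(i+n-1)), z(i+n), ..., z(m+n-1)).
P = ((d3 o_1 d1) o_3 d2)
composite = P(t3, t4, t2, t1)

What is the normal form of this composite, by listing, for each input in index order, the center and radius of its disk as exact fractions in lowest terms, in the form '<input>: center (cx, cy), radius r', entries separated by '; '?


t1: center (-1/16, -9/16), radius 1/80; t2: center (1/16, -7/16), radius 1/72; t3: center (9/16, 0), radius 1/56; t4: center (9/16, -1/16), radius 1/40


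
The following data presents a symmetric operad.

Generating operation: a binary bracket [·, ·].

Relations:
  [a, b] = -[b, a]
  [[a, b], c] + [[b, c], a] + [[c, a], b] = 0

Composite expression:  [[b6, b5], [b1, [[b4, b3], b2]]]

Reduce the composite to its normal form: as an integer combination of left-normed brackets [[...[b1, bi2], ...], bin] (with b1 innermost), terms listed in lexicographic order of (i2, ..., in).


[[[[[b1, b2], b3], b4], b5], b6] - [[[[[b1, b2], b3], b4], b6], b5] - [[[[[b1, b2], b4], b3], b5], b6] + [[[[[b1, b2], b4], b3], b6], b5] - [[[[[b1, b3], b4], b2], b5], b6] + [[[[[b1, b3], b4], b2], b6], b5] + [[[[[b1, b4], b3], b2], b5], b6] - [[[[[b1, b4], b3], b2], b6], b5]

Expand each bracket as ab - ba; the b1-initial words give the coefficients.
Composite bracket: [[b6, b5], [b1, [[b4, b3], b2]]]
Applying ab - ba throughout gives 32 signed words (2^5 = 32).
Words beginning with b1 determine it all:
  sign of b1b2b3b4b5b6 is +1, so it contributes +[[[[[b1, b2], b3], b4], b5], b6]
  sign of b1b2b3b4b6b5 is -1, so it contributes -[[[[[b1, b2], b3], b4], b6], b5]
  sign of b1b2b4b3b5b6 is -1, so it contributes -[[[[[b1, b2], b4], b3], b5], b6]
  sign of b1b2b4b3b6b5 is +1, so it contributes +[[[[[b1, b2], b4], b3], b6], b5]
  sign of b1b3b4b2b5b6 is -1, so it contributes -[[[[[b1, b3], b4], b2], b5], b6]
  sign of b1b3b4b2b6b5 is +1, so it contributes +[[[[[b1, b3], b4], b2], b6], b5]
  sign of b1b4b3b2b5b6 is +1, so it contributes +[[[[[b1, b4], b3], b2], b5], b6]
  sign of b1b4b3b2b6b5 is -1, so it contributes -[[[[[b1, b4], b3], b2], b6], b5]


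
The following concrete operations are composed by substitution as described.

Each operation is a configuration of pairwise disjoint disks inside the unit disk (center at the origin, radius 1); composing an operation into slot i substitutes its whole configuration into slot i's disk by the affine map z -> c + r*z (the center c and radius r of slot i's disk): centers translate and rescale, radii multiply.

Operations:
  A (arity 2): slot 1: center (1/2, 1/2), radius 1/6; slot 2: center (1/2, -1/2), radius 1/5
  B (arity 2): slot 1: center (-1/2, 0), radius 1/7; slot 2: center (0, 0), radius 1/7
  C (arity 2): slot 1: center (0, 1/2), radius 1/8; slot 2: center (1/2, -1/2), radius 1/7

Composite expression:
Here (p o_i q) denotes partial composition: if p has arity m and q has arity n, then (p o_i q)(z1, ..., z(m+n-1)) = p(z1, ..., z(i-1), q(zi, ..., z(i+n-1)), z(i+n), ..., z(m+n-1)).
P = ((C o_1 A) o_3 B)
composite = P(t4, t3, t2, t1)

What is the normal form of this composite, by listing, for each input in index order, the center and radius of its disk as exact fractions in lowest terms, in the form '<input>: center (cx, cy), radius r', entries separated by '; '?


Nesting under C composes maps z -> c + r*z down each t-path.
for t4, the 2-step affine chain lands on center (1/16, 9/16), radius 1/48
for t3, the 2-step affine chain lands on center (1/16, 7/16), radius 1/40
for t2, the 2-step affine chain lands on center (3/7, -1/2), radius 1/49
for t1, the 2-step affine chain lands on center (1/2, -1/2), radius 1/49

t1: center (1/2, -1/2), radius 1/49; t2: center (3/7, -1/2), radius 1/49; t3: center (1/16, 7/16), radius 1/40; t4: center (1/16, 9/16), radius 1/48


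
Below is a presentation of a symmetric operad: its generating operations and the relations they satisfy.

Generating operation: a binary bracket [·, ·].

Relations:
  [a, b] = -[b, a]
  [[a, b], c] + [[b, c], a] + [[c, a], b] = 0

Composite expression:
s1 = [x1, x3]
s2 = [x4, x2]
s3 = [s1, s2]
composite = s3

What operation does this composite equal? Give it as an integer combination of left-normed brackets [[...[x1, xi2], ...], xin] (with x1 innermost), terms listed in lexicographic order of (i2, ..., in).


-[[[x1, x3], x2], x4] + [[[x1, x3], x4], x2]


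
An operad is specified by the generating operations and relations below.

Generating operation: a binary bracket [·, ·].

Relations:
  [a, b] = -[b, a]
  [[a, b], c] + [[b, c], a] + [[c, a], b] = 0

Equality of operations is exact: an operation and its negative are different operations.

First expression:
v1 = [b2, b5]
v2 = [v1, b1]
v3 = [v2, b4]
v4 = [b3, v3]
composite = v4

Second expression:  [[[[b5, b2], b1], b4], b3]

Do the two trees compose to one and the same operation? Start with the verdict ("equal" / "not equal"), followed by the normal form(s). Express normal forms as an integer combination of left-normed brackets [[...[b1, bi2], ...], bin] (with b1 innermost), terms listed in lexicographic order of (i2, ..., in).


equal — both sides give [[[[b1, b2], b5], b4], b3] - [[[[b1, b5], b2], b4], b3]


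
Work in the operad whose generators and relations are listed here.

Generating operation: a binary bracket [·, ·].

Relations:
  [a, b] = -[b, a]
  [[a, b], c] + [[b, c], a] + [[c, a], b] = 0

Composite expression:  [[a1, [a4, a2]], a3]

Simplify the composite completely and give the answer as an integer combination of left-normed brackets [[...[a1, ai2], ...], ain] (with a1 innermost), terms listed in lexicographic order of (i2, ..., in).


In the tensor algebra, words opening a1 carry the a1-anchored form.
Composite bracket: [[a1, [a4, a2]], a3]
Each bracket splits as ab - ba, giving 8 signed words (2^3 = 8).
Only words starting with a1 matter:
  sign of a1a2a4a3 is -1, so it contributes -[[[a1, a2], a4], a3]
  sign of a1a4a2a3 is +1, so it contributes +[[[a1, a4], a2], a3]

-[[[a1, a2], a4], a3] + [[[a1, a4], a2], a3]


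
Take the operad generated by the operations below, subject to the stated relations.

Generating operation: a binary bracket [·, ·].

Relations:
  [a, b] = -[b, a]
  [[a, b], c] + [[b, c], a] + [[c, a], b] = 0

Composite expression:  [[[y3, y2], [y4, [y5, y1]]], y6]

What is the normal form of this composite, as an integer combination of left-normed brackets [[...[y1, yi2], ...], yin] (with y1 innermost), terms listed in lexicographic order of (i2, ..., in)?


[[[[[y1, y5], y4], y2], y3], y6] - [[[[[y1, y5], y4], y3], y2], y6]

Left-normed coefficients sit on the y1-initial expansion words.
Composite bracket: [[[y3, y2], [y4, [y5, y1]]], y6]
Under [a, b] = ab - ba we get 32 signed associative words (2^5 = 32).
Only words starting with y1 matter:
  sign of y1y5y4y2y3y6 is +1, so it contributes +[[[[[y1, y5], y4], y2], y3], y6]
  sign of y1y5y4y3y2y6 is -1, so it contributes -[[[[[y1, y5], y4], y3], y2], y6]
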